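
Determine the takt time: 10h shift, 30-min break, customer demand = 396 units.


Available = 10×60 - 30 = 570 min
Takt time = 570 / 396
= 1.44 min/unit


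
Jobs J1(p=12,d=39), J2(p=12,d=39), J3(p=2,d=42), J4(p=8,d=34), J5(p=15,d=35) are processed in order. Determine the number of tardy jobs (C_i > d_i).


Completion vs due date:
  J1: C=12, d=39 → on time
  J2: C=24, d=39 → on time
  J3: C=26, d=42 → on time
  J4: C=34, d=34 → on time
  J5: C=49, d=35 → TARDY
Tardy jobs: J5
Count = 1


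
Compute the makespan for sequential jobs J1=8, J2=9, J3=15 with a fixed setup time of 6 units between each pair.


Makespan = Σ processing + (n-1) × setup
= (8 + 9 + 15) + (3-1)×6
= 32 + 12
= 44 time units


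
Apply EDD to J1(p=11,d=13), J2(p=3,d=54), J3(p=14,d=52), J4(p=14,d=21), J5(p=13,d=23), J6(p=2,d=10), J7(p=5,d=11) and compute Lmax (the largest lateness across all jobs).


EDD order: J6 → J7 → J1 → J4 → J5 → J3 → J2
Completion and lateness:
  J6: C=2, d=10, L=2-10=-8
  J7: C=7, d=11, L=7-11=-4
  J1: C=18, d=13, L=18-13=5
  J4: C=32, d=21, L=32-21=11
  J5: C=45, d=23, L=45-23=22
  J3: C=59, d=52, L=59-52=7
  J2: C=62, d=54, L=62-54=8
Lmax = max(-8, -4, 5, 11, 22, 7, 8)
= 22


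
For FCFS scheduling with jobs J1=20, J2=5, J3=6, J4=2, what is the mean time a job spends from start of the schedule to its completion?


Completion times:
  J1: completes at 20
  J2: completes at 25
  J3: completes at 31
  J4: completes at 33
Sum = 109
Average = 109/4
= 27.25


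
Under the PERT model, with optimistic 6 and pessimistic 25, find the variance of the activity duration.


σ² = ((p - o) / 6)² = (p - o)² / 36
= (25 - 6)² / 36
= 19² / 36
= 361 / 36
= 10.0278


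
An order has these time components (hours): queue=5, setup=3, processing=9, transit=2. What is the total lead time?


Lead time = queue + setup + processing + transit
= 5 + 3 + 9 + 2
= 19 hours


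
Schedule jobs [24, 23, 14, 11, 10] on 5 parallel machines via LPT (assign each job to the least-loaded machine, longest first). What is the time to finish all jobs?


Jobs (LPT sorted): [24, 23, 14, 11, 10]
Machines: 5
  J=24 → Machine 1 (load: 0+24=24)
  J=23 → Machine 2 (load: 0+23=23)
  J=14 → Machine 3 (load: 0+14=14)
  J=11 → Machine 4 (load: 0+11=11)
  J=10 → Machine 5 (load: 0+10=10)
Machine loads: [24, 23, 14, 11, 10]
Makespan = max = 24 time units


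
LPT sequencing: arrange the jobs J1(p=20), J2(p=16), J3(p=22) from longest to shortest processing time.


LPT: sort by longest processing time first
  J3: p=22
  J1: p=20
  J2: p=16
Order: J3 → J1 → J2


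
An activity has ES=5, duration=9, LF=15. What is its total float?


EF = ES + duration = 5 + 9 = 14
LS = LF - duration = 15 - 9 = 6
Total Float = LF - EF = 15 - 14
(or LS - ES = 6 - 5)
= 1


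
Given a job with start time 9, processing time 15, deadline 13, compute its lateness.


Completion = 9 + 15 = 24
Lateness = C - d = 24 - 13
= 11


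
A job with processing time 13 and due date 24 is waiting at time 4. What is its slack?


Slack = due - current_time - processing
= 24 - 4 - 13
= 7


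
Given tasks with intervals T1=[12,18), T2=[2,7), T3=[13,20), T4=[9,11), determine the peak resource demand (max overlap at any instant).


Check each time point for overlaps:
  t=13: 2 tasks active (T1, T3)
Max concurrent = 2


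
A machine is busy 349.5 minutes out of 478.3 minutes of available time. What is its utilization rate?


Utilization = busy / total × 100
= 349.5 / 478.3 × 100
= 73.1%


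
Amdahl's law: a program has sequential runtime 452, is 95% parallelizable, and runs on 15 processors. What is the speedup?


Amdahl's law: T_p = T × ((1-p) + p/N)
= 452 × ((1-0.95) + 0.95/15)
= 452 × (0.05 + 0.0633)
= 452 × 0.1133
= 51.23
Speedup = 452/51.23
= 8.82×


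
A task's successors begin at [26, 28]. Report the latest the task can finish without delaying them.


LF = min of all successor start times
Successors start at: [26, 28]
LF = min(26, 28)
= 26


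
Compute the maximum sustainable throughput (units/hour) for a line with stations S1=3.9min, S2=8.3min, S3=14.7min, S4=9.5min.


Bottleneck = longest station time
Station times: [3.9, 8.3, 14.7, 9.5]
Max = 14.7 min
Rate = 60 / 14.7
= 4.08 units/hour (bottleneck: 14.7min)


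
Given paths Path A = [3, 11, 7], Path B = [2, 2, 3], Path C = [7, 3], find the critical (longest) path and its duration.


Path A: 3 + 11 + 7 = 21
Path B: 2 + 2 + 3 = 7
Path C: 7 + 3 = 10
Critical path = longest = max(21, 7, 10)
= 21 (Path A)


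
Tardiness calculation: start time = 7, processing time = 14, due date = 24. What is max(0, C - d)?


Completion = start + processing = 7 + 14 = 21
Tardiness = max(0, C - d) = max(0, 21 - 24)
= max(0, -3)
= 0


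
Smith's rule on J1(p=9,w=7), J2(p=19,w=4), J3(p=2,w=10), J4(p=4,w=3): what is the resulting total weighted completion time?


WSPT order (by p/w): J3 → J1 → J4 → J2
  J3: C=2, w·C=10×2=20
  J1: C=11, w·C=7×11=77
  J4: C=15, w·C=3×15=45
  J2: C=34, w·C=4×34=136
Σ w·C = 278
= 278


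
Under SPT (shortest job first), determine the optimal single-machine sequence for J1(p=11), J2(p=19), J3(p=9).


SPT: sort by shortest processing time
  J3: p=9
  J1: p=11
  J2: p=19
Order: J3 → J1 → J2


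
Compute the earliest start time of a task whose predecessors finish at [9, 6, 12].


ES = max of all predecessor completion times
Predecessors: [9, 6, 12]
ES = max(9, 6, 12)
= 12


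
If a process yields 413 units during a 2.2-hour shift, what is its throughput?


Throughput = units / time
= 413 / 2.2
= 187.7 units/hour


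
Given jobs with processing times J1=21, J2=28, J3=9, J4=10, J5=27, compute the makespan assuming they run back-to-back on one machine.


Sequential makespan: sum all processing times
= 21 + 28 + 9 + 10 + 27
= 95 time units


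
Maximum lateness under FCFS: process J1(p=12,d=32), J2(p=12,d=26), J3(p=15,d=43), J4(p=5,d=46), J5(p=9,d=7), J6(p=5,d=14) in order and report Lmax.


Lateness per job (L = C - d):
  J1: C=12, d=32, L=-20
  J2: C=24, d=26, L=-2
  J3: C=39, d=43, L=-4
  J4: C=44, d=46, L=-2
  J5: C=53, d=7, L=46
  J6: C=58, d=14, L=44
Lmax = max(-20, -2, -4, -2, 46, 44)
= 46


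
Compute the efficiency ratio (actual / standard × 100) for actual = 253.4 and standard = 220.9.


Efficiency = (actual / standard) × 100
= (253.4 / 220.9) × 100
= 114.7%


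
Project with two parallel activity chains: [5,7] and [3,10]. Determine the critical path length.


Path A: 5 + 7 = 12
Path B: 3 + 10 = 13
Critical path = longest = max(12, 13)
= 13 (Path B)


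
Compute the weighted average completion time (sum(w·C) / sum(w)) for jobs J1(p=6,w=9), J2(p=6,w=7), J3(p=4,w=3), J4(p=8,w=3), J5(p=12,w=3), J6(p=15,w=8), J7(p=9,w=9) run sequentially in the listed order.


Completion times:
  J1: C=6, w×C=9×6=54
  J2: C=12, w×C=7×12=84
  J3: C=16, w×C=3×16=48
  J4: C=24, w×C=3×24=72
  J5: C=36, w×C=3×36=108
  J6: C=51, w×C=8×51=408
  J7: C=60, w×C=9×60=540
Sum w×C = 1314
Sum w = 42
Weighted avg = 1314/42
= 31.29


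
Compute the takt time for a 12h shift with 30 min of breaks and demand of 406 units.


Available = 12×60 - 30 = 690 min
Takt time = 690 / 406
= 1.70 min/unit


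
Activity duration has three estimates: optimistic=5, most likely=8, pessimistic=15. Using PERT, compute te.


te = (o + 4m + p) / 6
= (5 + 4×8 + 15) / 6
= (5 + 32 + 15) / 6
= 52 / 6
= 8.67


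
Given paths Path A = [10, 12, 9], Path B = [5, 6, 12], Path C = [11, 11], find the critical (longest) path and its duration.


Path A: 10 + 12 + 9 = 31
Path B: 5 + 6 + 12 = 23
Path C: 11 + 11 = 22
Critical path = longest = max(31, 23, 22)
= 31 (Path A)


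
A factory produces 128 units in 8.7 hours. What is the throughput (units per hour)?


Throughput = units / time
= 128 / 8.7
= 14.7 units/hour


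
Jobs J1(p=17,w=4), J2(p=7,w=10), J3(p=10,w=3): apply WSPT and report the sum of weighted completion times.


WSPT order (by p/w): J2 → J3 → J1
  J2: C=7, w·C=10×7=70
  J3: C=17, w·C=3×17=51
  J1: C=34, w·C=4×34=136
Σ w·C = 257
= 257


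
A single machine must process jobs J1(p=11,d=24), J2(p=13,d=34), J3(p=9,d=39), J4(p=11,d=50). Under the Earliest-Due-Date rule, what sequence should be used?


EDD: sort by earliest due date
  J1: d=24, p=11
  J2: d=34, p=13
  J3: d=39, p=9
  J4: d=50, p=11
Order: J1 → J2 → J3 → J4


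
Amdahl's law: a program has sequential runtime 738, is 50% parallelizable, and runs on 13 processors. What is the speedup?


Amdahl's law: T_p = T × ((1-p) + p/N)
= 738 × ((1-0.5) + 0.5/13)
= 738 × (0.50 + 0.0385)
= 738 × 0.5385
= 397.38
Speedup = 738/397.38
= 1.86×


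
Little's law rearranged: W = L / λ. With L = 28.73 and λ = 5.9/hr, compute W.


Little's law: L = λW → W = L / λ
= 28.73 / 5.9
= 4.87 hours


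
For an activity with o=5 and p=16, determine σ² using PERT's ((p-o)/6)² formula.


σ² = ((p - o) / 6)² = (p - o)² / 36
= (16 - 5)² / 36
= 11² / 36
= 121 / 36
= 3.3611


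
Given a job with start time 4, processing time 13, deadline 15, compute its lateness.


Completion = 4 + 13 = 17
Lateness = C - d = 17 - 15
= 2


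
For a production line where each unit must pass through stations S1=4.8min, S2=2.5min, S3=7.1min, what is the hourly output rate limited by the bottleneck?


Bottleneck = longest station time
Station times: [4.8, 2.5, 7.1]
Max = 7.1 min
Rate = 60 / 7.1
= 8.45 units/hour (bottleneck: 7.1min)


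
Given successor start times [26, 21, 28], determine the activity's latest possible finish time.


LF = min of all successor start times
Successors start at: [26, 21, 28]
LF = min(26, 21, 28)
= 21


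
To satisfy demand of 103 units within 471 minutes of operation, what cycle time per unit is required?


Cycle time = available time / demand
= 471 / 103
= 4.57 min/unit


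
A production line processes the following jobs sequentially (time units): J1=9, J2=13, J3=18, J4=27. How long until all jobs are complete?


Sequential makespan: sum all processing times
= 9 + 13 + 18 + 27
= 67 time units


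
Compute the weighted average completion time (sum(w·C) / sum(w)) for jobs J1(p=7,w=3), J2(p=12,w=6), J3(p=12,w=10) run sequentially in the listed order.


Completion times:
  J1: C=7, w×C=3×7=21
  J2: C=19, w×C=6×19=114
  J3: C=31, w×C=10×31=310
Sum w×C = 445
Sum w = 19
Weighted avg = 445/19
= 23.42


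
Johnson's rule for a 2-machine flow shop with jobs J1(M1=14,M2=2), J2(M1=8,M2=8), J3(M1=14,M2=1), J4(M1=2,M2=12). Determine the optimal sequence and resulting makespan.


Johnson's rule:
Group 1 (M1≤M2, sort by M1): ['J4', 'J2']
Group 2 (M1>M2, sort desc M2): ['J1', 'J3']
Sequence: J4 → J2 → J1 → J3
Makespan calculation:
  J4: M1 done=2, M2 done=14
  J2: M1 done=10, M2 done=22
  J1: M1 done=24, M2 done=26
  J3: M1 done=38, M2 done=39
= Sequence: J4 → J2 → J1 → J3, Makespan: 39


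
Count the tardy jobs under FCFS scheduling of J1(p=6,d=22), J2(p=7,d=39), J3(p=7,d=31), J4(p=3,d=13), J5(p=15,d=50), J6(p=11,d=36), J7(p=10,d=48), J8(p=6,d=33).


Completion vs due date:
  J1: C=6, d=22 → on time
  J2: C=13, d=39 → on time
  J3: C=20, d=31 → on time
  J4: C=23, d=13 → TARDY
  J5: C=38, d=50 → on time
  J6: C=49, d=36 → TARDY
  J7: C=59, d=48 → TARDY
  J8: C=65, d=33 → TARDY
Tardy jobs: J4, J6, J7, J8
Count = 4


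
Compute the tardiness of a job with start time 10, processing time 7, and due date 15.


Completion = start + processing = 10 + 7 = 17
Tardiness = max(0, C - d) = max(0, 17 - 15)
= max(0, 2)
= 2


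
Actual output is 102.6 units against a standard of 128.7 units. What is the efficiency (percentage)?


Efficiency = (actual / standard) × 100
= (102.6 / 128.7) × 100
= 79.7%


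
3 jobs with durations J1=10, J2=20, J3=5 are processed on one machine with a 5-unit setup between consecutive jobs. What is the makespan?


Makespan = Σ processing + (n-1) × setup
= (10 + 20 + 5) + (3-1)×5
= 35 + 10
= 45 time units


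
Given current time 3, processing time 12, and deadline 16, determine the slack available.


Slack = due - current_time - processing
= 16 - 3 - 12
= 1


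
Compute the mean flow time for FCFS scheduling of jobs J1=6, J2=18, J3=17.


Completion times:
  J1: completes at 6
  J2: completes at 24
  J3: completes at 41
Sum = 71
Average = 71/3
= 23.67


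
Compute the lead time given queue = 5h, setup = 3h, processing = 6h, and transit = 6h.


Lead time = queue + setup + processing + transit
= 5 + 3 + 6 + 6
= 20 hours


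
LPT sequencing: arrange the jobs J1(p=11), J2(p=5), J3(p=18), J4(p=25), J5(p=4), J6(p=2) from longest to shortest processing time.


LPT: sort by longest processing time first
  J4: p=25
  J3: p=18
  J1: p=11
  J2: p=5
  J5: p=4
  J6: p=2
Order: J4 → J3 → J1 → J2 → J5 → J6


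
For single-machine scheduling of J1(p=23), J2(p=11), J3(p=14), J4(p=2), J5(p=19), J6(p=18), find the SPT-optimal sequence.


SPT: sort by shortest processing time
  J4: p=2
  J2: p=11
  J3: p=14
  J6: p=18
  J5: p=19
  J1: p=23
Order: J4 → J2 → J3 → J6 → J5 → J1


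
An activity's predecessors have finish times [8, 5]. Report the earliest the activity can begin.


ES = max of all predecessor completion times
Predecessors: [8, 5]
ES = max(8, 5)
= 8


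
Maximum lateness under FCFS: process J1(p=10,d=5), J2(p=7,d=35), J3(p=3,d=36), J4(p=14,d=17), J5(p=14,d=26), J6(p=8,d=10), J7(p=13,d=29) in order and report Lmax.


Lateness per job (L = C - d):
  J1: C=10, d=5, L=5
  J2: C=17, d=35, L=-18
  J3: C=20, d=36, L=-16
  J4: C=34, d=17, L=17
  J5: C=48, d=26, L=22
  J6: C=56, d=10, L=46
  J7: C=69, d=29, L=40
Lmax = max(5, -18, -16, 17, 22, 46, 40)
= 46


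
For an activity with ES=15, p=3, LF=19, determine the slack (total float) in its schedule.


EF = ES + duration = 15 + 3 = 18
LS = LF - duration = 19 - 3 = 16
Total Float = LF - EF = 19 - 18
(or LS - ES = 16 - 15)
= 1


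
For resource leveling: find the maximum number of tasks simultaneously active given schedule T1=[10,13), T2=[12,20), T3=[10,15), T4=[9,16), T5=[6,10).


Check each time point for overlaps:
  t=12: 4 tasks active (T1, T2, T3, T4)
Max concurrent = 4


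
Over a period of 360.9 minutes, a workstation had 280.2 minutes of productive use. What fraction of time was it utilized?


Utilization = busy / total × 100
= 280.2 / 360.9 × 100
= 77.6%


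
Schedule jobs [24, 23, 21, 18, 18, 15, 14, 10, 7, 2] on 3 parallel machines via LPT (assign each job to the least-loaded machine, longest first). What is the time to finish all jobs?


Jobs (LPT sorted): [24, 23, 21, 18, 18, 15, 14, 10, 7, 2]
Machines: 3
  J=24 → Machine 1 (load: 0+24=24)
  J=23 → Machine 2 (load: 0+23=23)
  J=21 → Machine 3 (load: 0+21=21)
  J=18 → Machine 3 (load: 21+18=39)
  J=18 → Machine 2 (load: 23+18=41)
  J=15 → Machine 1 (load: 24+15=39)
  J=14 → Machine 1 (load: 39+14=53)
  J=10 → Machine 3 (load: 39+10=49)
  J=7 → Machine 2 (load: 41+7=48)
  J=2 → Machine 2 (load: 48+2=50)
Machine loads: [53, 50, 49]
Makespan = max = 53 time units


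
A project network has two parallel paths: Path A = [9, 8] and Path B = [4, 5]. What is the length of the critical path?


Path A: 9 + 8 = 17
Path B: 4 + 5 = 9
Critical path = longest = max(17, 9)
= 17 (Path A)


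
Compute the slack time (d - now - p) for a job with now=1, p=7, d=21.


Slack = due - current_time - processing
= 21 - 1 - 7
= 13


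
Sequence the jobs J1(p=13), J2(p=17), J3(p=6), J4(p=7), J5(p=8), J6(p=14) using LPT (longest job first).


LPT: sort by longest processing time first
  J2: p=17
  J6: p=14
  J1: p=13
  J5: p=8
  J4: p=7
  J3: p=6
Order: J2 → J6 → J1 → J5 → J4 → J3


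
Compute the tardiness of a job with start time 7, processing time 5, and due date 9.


Completion = start + processing = 7 + 5 = 12
Tardiness = max(0, C - d) = max(0, 12 - 9)
= max(0, 3)
= 3


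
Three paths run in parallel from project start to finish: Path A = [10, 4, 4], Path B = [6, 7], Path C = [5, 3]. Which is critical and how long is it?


Path A: 10 + 4 + 4 = 18
Path B: 6 + 7 = 13
Path C: 5 + 3 = 8
Critical path = longest = max(18, 13, 8)
= 18 (Path A)


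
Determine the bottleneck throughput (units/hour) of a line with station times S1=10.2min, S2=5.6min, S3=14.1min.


Bottleneck = longest station time
Station times: [10.2, 5.6, 14.1]
Max = 14.1 min
Rate = 60 / 14.1
= 4.26 units/hour (bottleneck: 14.1min)


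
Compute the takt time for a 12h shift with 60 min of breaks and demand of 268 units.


Available = 12×60 - 60 = 660 min
Takt time = 660 / 268
= 2.46 min/unit


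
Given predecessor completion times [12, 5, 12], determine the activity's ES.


ES = max of all predecessor completion times
Predecessors: [12, 5, 12]
ES = max(12, 5, 12)
= 12


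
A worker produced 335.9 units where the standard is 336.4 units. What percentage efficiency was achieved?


Efficiency = (actual / standard) × 100
= (335.9 / 336.4) × 100
= 99.9%


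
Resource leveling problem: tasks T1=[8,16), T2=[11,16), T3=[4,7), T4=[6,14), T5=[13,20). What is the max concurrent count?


Check each time point for overlaps:
  t=13: 4 tasks active (T1, T2, T4, T5)
Max concurrent = 4


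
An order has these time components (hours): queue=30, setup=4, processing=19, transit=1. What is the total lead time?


Lead time = queue + setup + processing + transit
= 30 + 4 + 19 + 1
= 54 hours


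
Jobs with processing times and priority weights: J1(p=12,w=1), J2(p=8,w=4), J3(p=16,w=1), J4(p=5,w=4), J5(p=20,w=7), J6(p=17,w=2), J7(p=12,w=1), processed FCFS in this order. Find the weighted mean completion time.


Completion times:
  J1: C=12, w×C=1×12=12
  J2: C=20, w×C=4×20=80
  J3: C=36, w×C=1×36=36
  J4: C=41, w×C=4×41=164
  J5: C=61, w×C=7×61=427
  J6: C=78, w×C=2×78=156
  J7: C=90, w×C=1×90=90
Sum w×C = 965
Sum w = 20
Weighted avg = 965/20
= 48.25


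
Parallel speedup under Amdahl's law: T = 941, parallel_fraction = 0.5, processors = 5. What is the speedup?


Amdahl's law: T_p = T × ((1-p) + p/N)
= 941 × ((1-0.5) + 0.5/5)
= 941 × (0.50 + 0.1000)
= 941 × 0.6000
= 564.60
Speedup = 941/564.60
= 1.67×


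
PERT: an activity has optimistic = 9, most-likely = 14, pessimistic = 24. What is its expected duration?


te = (o + 4m + p) / 6
= (9 + 4×14 + 24) / 6
= (9 + 56 + 24) / 6
= 89 / 6
= 14.83


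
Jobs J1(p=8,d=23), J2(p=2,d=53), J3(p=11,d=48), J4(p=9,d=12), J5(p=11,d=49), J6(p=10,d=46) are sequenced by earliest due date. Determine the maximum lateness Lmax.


EDD order: J4 → J1 → J6 → J3 → J5 → J2
Completion and lateness:
  J4: C=9, d=12, L=9-12=-3
  J1: C=17, d=23, L=17-23=-6
  J6: C=27, d=46, L=27-46=-19
  J3: C=38, d=48, L=38-48=-10
  J5: C=49, d=49, L=49-49=0
  J2: C=51, d=53, L=51-53=-2
Lmax = max(-3, -6, -19, -10, 0, -2)
= 0


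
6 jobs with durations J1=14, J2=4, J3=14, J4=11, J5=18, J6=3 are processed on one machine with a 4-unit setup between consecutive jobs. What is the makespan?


Makespan = Σ processing + (n-1) × setup
= (14 + 4 + 14 + 11 + 18 + 3) + (6-1)×4
= 64 + 20
= 84 time units


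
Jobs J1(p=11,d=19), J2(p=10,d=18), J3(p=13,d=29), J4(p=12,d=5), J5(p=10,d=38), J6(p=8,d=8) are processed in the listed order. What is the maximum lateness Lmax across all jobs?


Lateness per job (L = C - d):
  J1: C=11, d=19, L=-8
  J2: C=21, d=18, L=3
  J3: C=34, d=29, L=5
  J4: C=46, d=5, L=41
  J5: C=56, d=38, L=18
  J6: C=64, d=8, L=56
Lmax = max(-8, 3, 5, 41, 18, 56)
= 56


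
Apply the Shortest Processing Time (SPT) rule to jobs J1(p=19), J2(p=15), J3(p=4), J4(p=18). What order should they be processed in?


SPT: sort by shortest processing time
  J3: p=4
  J2: p=15
  J4: p=18
  J1: p=19
Order: J3 → J2 → J4 → J1


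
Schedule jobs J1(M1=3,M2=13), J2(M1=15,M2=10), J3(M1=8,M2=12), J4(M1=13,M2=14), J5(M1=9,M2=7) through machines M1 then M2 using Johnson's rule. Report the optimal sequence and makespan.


Johnson's rule:
Group 1 (M1≤M2, sort by M1): ['J1', 'J3', 'J4']
Group 2 (M1>M2, sort desc M2): ['J2', 'J5']
Sequence: J1 → J3 → J4 → J2 → J5
Makespan calculation:
  J1: M1 done=3, M2 done=16
  J3: M1 done=11, M2 done=28
  J4: M1 done=24, M2 done=42
  J2: M1 done=39, M2 done=52
  J5: M1 done=48, M2 done=59
= Sequence: J1 → J3 → J4 → J2 → J5, Makespan: 59


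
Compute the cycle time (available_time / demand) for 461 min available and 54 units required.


Cycle time = available time / demand
= 461 / 54
= 8.54 min/unit


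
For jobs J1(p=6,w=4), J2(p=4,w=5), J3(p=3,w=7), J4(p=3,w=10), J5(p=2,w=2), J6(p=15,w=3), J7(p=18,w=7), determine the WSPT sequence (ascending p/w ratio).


WSPT (Smith's rule): sort by p/w ascending
  J4: p/w = 3/10 = 0.300
  J3: p/w = 3/7 = 0.429
  J2: p/w = 4/5 = 0.800
  J5: p/w = 2/2 = 1.000
  J1: p/w = 6/4 = 1.500
  J7: p/w = 18/7 = 2.571
  J6: p/w = 15/3 = 5.000
Order: J4 → J3 → J2 → J5 → J1 → J7 → J6


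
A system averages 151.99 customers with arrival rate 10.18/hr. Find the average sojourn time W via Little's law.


Little's law: L = λW → W = L / λ
= 151.99 / 10.18
= 14.93 hours


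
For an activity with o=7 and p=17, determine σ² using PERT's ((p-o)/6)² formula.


σ² = ((p - o) / 6)² = (p - o)² / 36
= (17 - 7)² / 36
= 10² / 36
= 100 / 36
= 2.7778


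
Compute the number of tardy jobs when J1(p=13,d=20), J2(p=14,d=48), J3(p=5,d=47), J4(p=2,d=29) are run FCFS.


Completion vs due date:
  J1: C=13, d=20 → on time
  J2: C=27, d=48 → on time
  J3: C=32, d=47 → on time
  J4: C=34, d=29 → TARDY
Tardy jobs: J4
Count = 1


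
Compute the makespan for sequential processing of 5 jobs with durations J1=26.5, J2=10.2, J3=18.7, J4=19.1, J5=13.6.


Sequential makespan: sum all processing times
= 26.5 + 10.2 + 18.7 + 19.1 + 13.6
= 88.1 time units


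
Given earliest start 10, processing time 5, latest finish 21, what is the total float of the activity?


EF = ES + duration = 10 + 5 = 15
LS = LF - duration = 21 - 5 = 16
Total Float = LF - EF = 21 - 15
(or LS - ES = 16 - 10)
= 6


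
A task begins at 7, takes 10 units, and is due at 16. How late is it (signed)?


Completion = 7 + 10 = 17
Lateness = C - d = 17 - 16
= 1


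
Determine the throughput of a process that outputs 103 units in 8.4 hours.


Throughput = units / time
= 103 / 8.4
= 12.3 units/hour


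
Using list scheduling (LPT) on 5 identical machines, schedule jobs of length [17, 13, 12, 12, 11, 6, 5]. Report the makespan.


Jobs (LPT sorted): [17, 13, 12, 12, 11, 6, 5]
Machines: 5
  J=17 → Machine 1 (load: 0+17=17)
  J=13 → Machine 2 (load: 0+13=13)
  J=12 → Machine 3 (load: 0+12=12)
  J=12 → Machine 4 (load: 0+12=12)
  J=11 → Machine 5 (load: 0+11=11)
  J=6 → Machine 5 (load: 11+6=17)
  J=5 → Machine 3 (load: 12+5=17)
Machine loads: [17, 13, 17, 12, 17]
Makespan = max = 17 time units


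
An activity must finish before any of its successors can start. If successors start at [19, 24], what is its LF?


LF = min of all successor start times
Successors start at: [19, 24]
LF = min(19, 24)
= 19


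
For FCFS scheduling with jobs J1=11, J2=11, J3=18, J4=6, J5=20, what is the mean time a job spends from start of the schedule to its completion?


Completion times:
  J1: completes at 11
  J2: completes at 22
  J3: completes at 40
  J4: completes at 46
  J5: completes at 66
Sum = 185
Average = 185/5
= 37.00


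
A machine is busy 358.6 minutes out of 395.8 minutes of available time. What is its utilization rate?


Utilization = busy / total × 100
= 358.6 / 395.8 × 100
= 90.6%


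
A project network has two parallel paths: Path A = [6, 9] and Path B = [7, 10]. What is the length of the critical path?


Path A: 6 + 9 = 15
Path B: 7 + 10 = 17
Critical path = longest = max(15, 17)
= 17 (Path B)


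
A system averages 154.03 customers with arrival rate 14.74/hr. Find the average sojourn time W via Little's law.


Little's law: L = λW → W = L / λ
= 154.03 / 14.74
= 10.45 hours


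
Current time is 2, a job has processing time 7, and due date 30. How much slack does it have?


Slack = due - current_time - processing
= 30 - 2 - 7
= 21


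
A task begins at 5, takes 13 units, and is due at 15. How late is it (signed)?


Completion = 5 + 13 = 18
Lateness = C - d = 18 - 15
= 3


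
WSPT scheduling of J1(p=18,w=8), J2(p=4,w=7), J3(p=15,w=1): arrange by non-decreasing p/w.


WSPT (Smith's rule): sort by p/w ascending
  J2: p/w = 4/7 = 0.571
  J1: p/w = 18/8 = 2.250
  J3: p/w = 15/1 = 15.000
Order: J2 → J1 → J3


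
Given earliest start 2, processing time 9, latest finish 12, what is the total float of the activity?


EF = ES + duration = 2 + 9 = 11
LS = LF - duration = 12 - 9 = 3
Total Float = LF - EF = 12 - 11
(or LS - ES = 3 - 2)
= 1


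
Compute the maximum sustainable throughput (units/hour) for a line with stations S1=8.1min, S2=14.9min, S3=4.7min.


Bottleneck = longest station time
Station times: [8.1, 14.9, 4.7]
Max = 14.9 min
Rate = 60 / 14.9
= 4.03 units/hour (bottleneck: 14.9min)


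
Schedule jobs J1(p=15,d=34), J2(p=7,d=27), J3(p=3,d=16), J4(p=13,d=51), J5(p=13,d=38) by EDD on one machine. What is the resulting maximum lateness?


EDD order: J3 → J2 → J1 → J5 → J4
Completion and lateness:
  J3: C=3, d=16, L=3-16=-13
  J2: C=10, d=27, L=10-27=-17
  J1: C=25, d=34, L=25-34=-9
  J5: C=38, d=38, L=38-38=0
  J4: C=51, d=51, L=51-51=0
Lmax = max(-13, -17, -9, 0, 0)
= 0


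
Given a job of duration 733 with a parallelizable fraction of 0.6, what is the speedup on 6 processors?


Amdahl's law: T_p = T × ((1-p) + p/N)
= 733 × ((1-0.6) + 0.6/6)
= 733 × (0.40 + 0.1000)
= 733 × 0.5000
= 366.50
Speedup = 733/366.50
= 2.00×


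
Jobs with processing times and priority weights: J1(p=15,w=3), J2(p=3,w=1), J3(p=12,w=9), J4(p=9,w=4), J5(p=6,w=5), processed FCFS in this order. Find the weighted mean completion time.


Completion times:
  J1: C=15, w×C=3×15=45
  J2: C=18, w×C=1×18=18
  J3: C=30, w×C=9×30=270
  J4: C=39, w×C=4×39=156
  J5: C=45, w×C=5×45=225
Sum w×C = 714
Sum w = 22
Weighted avg = 714/22
= 32.45


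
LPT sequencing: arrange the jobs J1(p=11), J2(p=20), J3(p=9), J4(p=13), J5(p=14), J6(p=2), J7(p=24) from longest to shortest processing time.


LPT: sort by longest processing time first
  J7: p=24
  J2: p=20
  J5: p=14
  J4: p=13
  J1: p=11
  J3: p=9
  J6: p=2
Order: J7 → J2 → J5 → J4 → J1 → J3 → J6


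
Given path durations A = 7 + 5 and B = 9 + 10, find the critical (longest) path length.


Path A: 7 + 5 = 12
Path B: 9 + 10 = 19
Critical path = longest = max(12, 19)
= 19 (Path B)


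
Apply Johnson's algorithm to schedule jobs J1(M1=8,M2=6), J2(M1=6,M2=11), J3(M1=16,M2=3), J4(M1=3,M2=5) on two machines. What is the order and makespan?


Johnson's rule:
Group 1 (M1≤M2, sort by M1): ['J4', 'J2']
Group 2 (M1>M2, sort desc M2): ['J1', 'J3']
Sequence: J4 → J2 → J1 → J3
Makespan calculation:
  J4: M1 done=3, M2 done=8
  J2: M1 done=9, M2 done=20
  J1: M1 done=17, M2 done=26
  J3: M1 done=33, M2 done=36
= Sequence: J4 → J2 → J1 → J3, Makespan: 36


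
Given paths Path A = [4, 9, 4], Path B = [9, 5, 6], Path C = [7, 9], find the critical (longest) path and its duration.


Path A: 4 + 9 + 4 = 17
Path B: 9 + 5 + 6 = 20
Path C: 7 + 9 = 16
Critical path = longest = max(17, 20, 16)
= 20 (Path B)


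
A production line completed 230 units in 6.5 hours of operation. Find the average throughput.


Throughput = units / time
= 230 / 6.5
= 35.4 units/hour


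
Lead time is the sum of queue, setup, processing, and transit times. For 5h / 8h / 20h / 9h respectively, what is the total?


Lead time = queue + setup + processing + transit
= 5 + 8 + 20 + 9
= 42 hours


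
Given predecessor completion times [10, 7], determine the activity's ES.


ES = max of all predecessor completion times
Predecessors: [10, 7]
ES = max(10, 7)
= 10


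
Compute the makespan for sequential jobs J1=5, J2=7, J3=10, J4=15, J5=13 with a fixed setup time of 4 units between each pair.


Makespan = Σ processing + (n-1) × setup
= (5 + 7 + 10 + 15 + 13) + (5-1)×4
= 50 + 16
= 66 time units


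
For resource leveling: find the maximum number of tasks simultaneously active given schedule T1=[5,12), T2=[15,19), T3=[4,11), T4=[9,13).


Check each time point for overlaps:
  t=9: 3 tasks active (T1, T3, T4)
Max concurrent = 3


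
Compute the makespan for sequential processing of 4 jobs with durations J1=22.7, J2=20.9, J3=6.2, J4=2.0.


Sequential makespan: sum all processing times
= 22.7 + 20.9 + 6.2 + 2.0
= 51.8 time units


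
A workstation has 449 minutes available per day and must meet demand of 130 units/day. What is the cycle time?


Cycle time = available time / demand
= 449 / 130
= 3.45 min/unit


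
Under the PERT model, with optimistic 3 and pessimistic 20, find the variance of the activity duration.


σ² = ((p - o) / 6)² = (p - o)² / 36
= (20 - 3)² / 36
= 17² / 36
= 289 / 36
= 8.0278


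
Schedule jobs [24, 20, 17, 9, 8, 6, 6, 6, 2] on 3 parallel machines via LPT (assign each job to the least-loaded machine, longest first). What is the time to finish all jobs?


Jobs (LPT sorted): [24, 20, 17, 9, 8, 6, 6, 6, 2]
Machines: 3
  J=24 → Machine 1 (load: 0+24=24)
  J=20 → Machine 2 (load: 0+20=20)
  J=17 → Machine 3 (load: 0+17=17)
  J=9 → Machine 3 (load: 17+9=26)
  J=8 → Machine 2 (load: 20+8=28)
  J=6 → Machine 1 (load: 24+6=30)
  J=6 → Machine 3 (load: 26+6=32)
  J=6 → Machine 2 (load: 28+6=34)
  J=2 → Machine 1 (load: 30+2=32)
Machine loads: [32, 34, 32]
Makespan = max = 34 time units


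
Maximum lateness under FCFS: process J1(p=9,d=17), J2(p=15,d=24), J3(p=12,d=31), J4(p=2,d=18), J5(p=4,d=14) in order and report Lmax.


Lateness per job (L = C - d):
  J1: C=9, d=17, L=-8
  J2: C=24, d=24, L=0
  J3: C=36, d=31, L=5
  J4: C=38, d=18, L=20
  J5: C=42, d=14, L=28
Lmax = max(-8, 0, 5, 20, 28)
= 28


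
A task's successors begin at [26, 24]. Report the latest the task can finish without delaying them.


LF = min of all successor start times
Successors start at: [26, 24]
LF = min(26, 24)
= 24


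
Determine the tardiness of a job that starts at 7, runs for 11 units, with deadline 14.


Completion = start + processing = 7 + 11 = 18
Tardiness = max(0, C - d) = max(0, 18 - 14)
= max(0, 4)
= 4


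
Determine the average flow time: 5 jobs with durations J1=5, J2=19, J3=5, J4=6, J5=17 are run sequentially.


Completion times:
  J1: completes at 5
  J2: completes at 24
  J3: completes at 29
  J4: completes at 35
  J5: completes at 52
Sum = 145
Average = 145/5
= 29.00


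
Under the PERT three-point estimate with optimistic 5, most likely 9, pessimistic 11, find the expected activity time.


te = (o + 4m + p) / 6
= (5 + 4×9 + 11) / 6
= (5 + 36 + 11) / 6
= 52 / 6
= 8.67


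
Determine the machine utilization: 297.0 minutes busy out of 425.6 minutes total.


Utilization = busy / total × 100
= 297.0 / 425.6 × 100
= 69.8%


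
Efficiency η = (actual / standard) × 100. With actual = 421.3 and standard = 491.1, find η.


Efficiency = (actual / standard) × 100
= (421.3 / 491.1) × 100
= 85.8%


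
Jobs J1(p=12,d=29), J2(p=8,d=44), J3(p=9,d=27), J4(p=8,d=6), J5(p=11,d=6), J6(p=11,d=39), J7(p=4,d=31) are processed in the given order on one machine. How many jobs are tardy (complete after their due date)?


Completion vs due date:
  J1: C=12, d=29 → on time
  J2: C=20, d=44 → on time
  J3: C=29, d=27 → TARDY
  J4: C=37, d=6 → TARDY
  J5: C=48, d=6 → TARDY
  J6: C=59, d=39 → TARDY
  J7: C=63, d=31 → TARDY
Tardy jobs: J3, J4, J5, J6, J7
Count = 5


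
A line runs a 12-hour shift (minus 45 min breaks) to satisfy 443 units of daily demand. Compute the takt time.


Available = 12×60 - 45 = 675 min
Takt time = 675 / 443
= 1.52 min/unit


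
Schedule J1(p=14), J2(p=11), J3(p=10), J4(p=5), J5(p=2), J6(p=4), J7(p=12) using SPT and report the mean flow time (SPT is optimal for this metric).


SPT order: J5 → J6 → J4 → J3 → J2 → J7 → J1
Completion times:
  J5: C=2
  J6: C=6
  J4: C=11
  J3: C=21
  J2: C=32
  J7: C=44
  J1: C=58
Sum = 174, n = 7
Mean flow = 174/7
= 24.86


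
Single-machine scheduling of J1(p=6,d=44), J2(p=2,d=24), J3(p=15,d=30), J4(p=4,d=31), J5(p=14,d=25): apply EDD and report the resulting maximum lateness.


EDD order: J2 → J5 → J3 → J4 → J1
Completion and lateness:
  J2: C=2, d=24, L=2-24=-22
  J5: C=16, d=25, L=16-25=-9
  J3: C=31, d=30, L=31-30=1
  J4: C=35, d=31, L=35-31=4
  J1: C=41, d=44, L=41-44=-3
Lmax = max(-22, -9, 1, 4, -3)
= 4


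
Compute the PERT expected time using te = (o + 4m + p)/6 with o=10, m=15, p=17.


te = (o + 4m + p) / 6
= (10 + 4×15 + 17) / 6
= (10 + 60 + 17) / 6
= 87 / 6
= 14.50


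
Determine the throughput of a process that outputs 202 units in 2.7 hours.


Throughput = units / time
= 202 / 2.7
= 74.8 units/hour


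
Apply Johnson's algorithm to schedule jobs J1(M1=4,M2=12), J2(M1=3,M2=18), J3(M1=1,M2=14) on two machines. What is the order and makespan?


Johnson's rule:
Group 1 (M1≤M2, sort by M1): ['J3', 'J2', 'J1']
Group 2 (M1>M2, sort desc M2): []
Sequence: J3 → J2 → J1
Makespan calculation:
  J3: M1 done=1, M2 done=15
  J2: M1 done=4, M2 done=33
  J1: M1 done=8, M2 done=45
= Sequence: J3 → J2 → J1, Makespan: 45


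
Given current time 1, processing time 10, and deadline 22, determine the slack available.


Slack = due - current_time - processing
= 22 - 1 - 10
= 11


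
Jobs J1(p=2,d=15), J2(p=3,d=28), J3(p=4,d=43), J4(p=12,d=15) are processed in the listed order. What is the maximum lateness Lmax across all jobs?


Lateness per job (L = C - d):
  J1: C=2, d=15, L=-13
  J2: C=5, d=28, L=-23
  J3: C=9, d=43, L=-34
  J4: C=21, d=15, L=6
Lmax = max(-13, -23, -34, 6)
= 6


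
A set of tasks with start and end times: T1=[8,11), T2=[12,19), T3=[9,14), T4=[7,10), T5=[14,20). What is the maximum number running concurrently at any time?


Check each time point for overlaps:
  t=9: 3 tasks active (T1, T3, T4)
Max concurrent = 3


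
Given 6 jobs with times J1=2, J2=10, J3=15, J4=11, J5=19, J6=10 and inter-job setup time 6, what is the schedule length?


Makespan = Σ processing + (n-1) × setup
= (2 + 10 + 15 + 11 + 19 + 10) + (6-1)×6
= 67 + 30
= 97 time units


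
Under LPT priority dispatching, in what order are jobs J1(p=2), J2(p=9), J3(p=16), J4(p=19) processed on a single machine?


LPT: sort by longest processing time first
  J4: p=19
  J3: p=16
  J2: p=9
  J1: p=2
Order: J4 → J3 → J2 → J1


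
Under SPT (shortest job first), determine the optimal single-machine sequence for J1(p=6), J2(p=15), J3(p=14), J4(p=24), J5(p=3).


SPT: sort by shortest processing time
  J5: p=3
  J1: p=6
  J3: p=14
  J2: p=15
  J4: p=24
Order: J5 → J1 → J3 → J2 → J4


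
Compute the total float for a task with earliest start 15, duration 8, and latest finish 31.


EF = ES + duration = 15 + 8 = 23
LS = LF - duration = 31 - 8 = 23
Total Float = LF - EF = 31 - 23
(or LS - ES = 23 - 15)
= 8


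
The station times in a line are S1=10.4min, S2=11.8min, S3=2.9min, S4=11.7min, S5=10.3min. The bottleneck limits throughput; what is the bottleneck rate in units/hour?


Bottleneck = longest station time
Station times: [10.4, 11.8, 2.9, 11.7, 10.3]
Max = 11.8 min
Rate = 60 / 11.8
= 5.08 units/hour (bottleneck: 11.8min)


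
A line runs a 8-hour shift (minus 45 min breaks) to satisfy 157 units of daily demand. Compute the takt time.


Available = 8×60 - 45 = 435 min
Takt time = 435 / 157
= 2.77 min/unit


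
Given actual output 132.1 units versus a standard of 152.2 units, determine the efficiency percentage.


Efficiency = (actual / standard) × 100
= (132.1 / 152.2) × 100
= 86.8%


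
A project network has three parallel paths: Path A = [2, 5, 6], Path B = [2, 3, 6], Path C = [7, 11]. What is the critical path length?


Path A: 2 + 5 + 6 = 13
Path B: 2 + 3 + 6 = 11
Path C: 7 + 11 = 18
Critical path = longest = max(13, 11, 18)
= 18 (Path C)


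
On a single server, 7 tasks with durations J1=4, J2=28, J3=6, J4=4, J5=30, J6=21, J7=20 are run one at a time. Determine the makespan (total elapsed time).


Sequential makespan: sum all processing times
= 4 + 28 + 6 + 4 + 30 + 21 + 20
= 113 time units


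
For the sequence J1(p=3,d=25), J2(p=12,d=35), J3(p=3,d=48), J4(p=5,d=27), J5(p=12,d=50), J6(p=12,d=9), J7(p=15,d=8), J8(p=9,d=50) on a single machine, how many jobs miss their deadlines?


Completion vs due date:
  J1: C=3, d=25 → on time
  J2: C=15, d=35 → on time
  J3: C=18, d=48 → on time
  J4: C=23, d=27 → on time
  J5: C=35, d=50 → on time
  J6: C=47, d=9 → TARDY
  J7: C=62, d=8 → TARDY
  J8: C=71, d=50 → TARDY
Tardy jobs: J6, J7, J8
Count = 3


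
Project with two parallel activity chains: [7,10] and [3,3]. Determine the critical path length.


Path A: 7 + 10 = 17
Path B: 3 + 3 = 6
Critical path = longest = max(17, 6)
= 17 (Path A)


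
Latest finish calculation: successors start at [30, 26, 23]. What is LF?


LF = min of all successor start times
Successors start at: [30, 26, 23]
LF = min(30, 26, 23)
= 23


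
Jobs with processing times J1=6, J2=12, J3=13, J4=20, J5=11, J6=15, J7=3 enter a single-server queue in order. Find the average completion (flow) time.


Completion times:
  J1: completes at 6
  J2: completes at 18
  J3: completes at 31
  J4: completes at 51
  J5: completes at 62
  J6: completes at 77
  J7: completes at 80
Sum = 325
Average = 325/7
= 46.43


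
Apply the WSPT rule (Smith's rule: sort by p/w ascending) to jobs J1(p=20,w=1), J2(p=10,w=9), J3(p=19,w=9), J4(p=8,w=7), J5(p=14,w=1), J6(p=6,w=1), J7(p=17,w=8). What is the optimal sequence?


WSPT (Smith's rule): sort by p/w ascending
  J2: p/w = 10/9 = 1.111
  J4: p/w = 8/7 = 1.143
  J3: p/w = 19/9 = 2.111
  J7: p/w = 17/8 = 2.125
  J6: p/w = 6/1 = 6.000
  J5: p/w = 14/1 = 14.000
  J1: p/w = 20/1 = 20.000
Order: J2 → J4 → J3 → J7 → J6 → J5 → J1


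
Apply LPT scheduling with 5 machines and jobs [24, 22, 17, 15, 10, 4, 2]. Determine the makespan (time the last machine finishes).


Jobs (LPT sorted): [24, 22, 17, 15, 10, 4, 2]
Machines: 5
  J=24 → Machine 1 (load: 0+24=24)
  J=22 → Machine 2 (load: 0+22=22)
  J=17 → Machine 3 (load: 0+17=17)
  J=15 → Machine 4 (load: 0+15=15)
  J=10 → Machine 5 (load: 0+10=10)
  J=4 → Machine 5 (load: 10+4=14)
  J=2 → Machine 5 (load: 14+2=16)
Machine loads: [24, 22, 17, 15, 16]
Makespan = max = 24 time units


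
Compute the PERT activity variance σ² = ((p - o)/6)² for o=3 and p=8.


σ² = ((p - o) / 6)² = (p - o)² / 36
= (8 - 3)² / 36
= 5² / 36
= 25 / 36
= 0.6944


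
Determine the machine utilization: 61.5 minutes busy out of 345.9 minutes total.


Utilization = busy / total × 100
= 61.5 / 345.9 × 100
= 17.8%


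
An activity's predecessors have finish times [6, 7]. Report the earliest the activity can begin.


ES = max of all predecessor completion times
Predecessors: [6, 7]
ES = max(6, 7)
= 7


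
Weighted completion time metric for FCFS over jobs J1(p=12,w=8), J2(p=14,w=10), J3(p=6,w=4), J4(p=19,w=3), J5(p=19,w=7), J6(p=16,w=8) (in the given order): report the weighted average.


Completion times:
  J1: C=12, w×C=8×12=96
  J2: C=26, w×C=10×26=260
  J3: C=32, w×C=4×32=128
  J4: C=51, w×C=3×51=153
  J5: C=70, w×C=7×70=490
  J6: C=86, w×C=8×86=688
Sum w×C = 1815
Sum w = 40
Weighted avg = 1815/40
= 45.38


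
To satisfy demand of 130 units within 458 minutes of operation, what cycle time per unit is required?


Cycle time = available time / demand
= 458 / 130
= 3.52 min/unit
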